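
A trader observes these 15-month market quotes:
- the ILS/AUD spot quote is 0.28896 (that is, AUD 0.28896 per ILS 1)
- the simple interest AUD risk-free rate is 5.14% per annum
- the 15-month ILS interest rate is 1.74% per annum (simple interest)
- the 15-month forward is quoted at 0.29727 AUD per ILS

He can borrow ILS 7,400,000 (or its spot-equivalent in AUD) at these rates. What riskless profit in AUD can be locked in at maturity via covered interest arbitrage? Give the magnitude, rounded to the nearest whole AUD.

AUD 28,046

T = 15/12 years.
Keep in ILS, deliver into the forward: 7,400,000·1.021750·0.29727 = AUD 2,247,643.61.
Swap to AUD now, deposit: 7,400,000·0.28896·1.064250 = AUD 2,275,690.03.
The quoted forward undervalues ILS, so borrow ILS, convert to AUD at spot, deposit the AUD at 5.14%, and buy ILS forward at 0.29727 to cover the loan.
Profit = 2,275,690.03 − 2,247,643.61 = AUD 28,046.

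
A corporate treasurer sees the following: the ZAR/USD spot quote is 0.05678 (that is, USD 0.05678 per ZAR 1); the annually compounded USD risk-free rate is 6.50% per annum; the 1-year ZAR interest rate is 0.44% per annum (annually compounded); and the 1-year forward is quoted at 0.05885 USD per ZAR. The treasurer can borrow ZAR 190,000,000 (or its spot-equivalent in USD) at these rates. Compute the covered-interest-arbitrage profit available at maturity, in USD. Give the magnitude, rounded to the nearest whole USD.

T = 1 year.
Route A — deposit ZAR, sell forward: 190,000,000 × 1.004400 × 0.05885 = USD 11,230,698.60.
Route B — convert at spot, deposit USD: 190,000,000 × 0.05678 × 1.065000 = USD 11,489,433.00.
The quoted forward undervalues ZAR, so borrow ZAR, convert to USD at spot, deposit the USD at 6.50%, and buy ZAR forward at 0.05885 to cover the loan.
The gap between the two covered legs is USD 258,734.

USD 258,734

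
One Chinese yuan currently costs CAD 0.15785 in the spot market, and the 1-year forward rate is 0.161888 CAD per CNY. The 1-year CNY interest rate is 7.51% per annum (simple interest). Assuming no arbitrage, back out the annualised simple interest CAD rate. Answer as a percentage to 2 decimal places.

10.26%

T = 1 year.
CIP gives F = S · g_CAD/g_CNY, so g_CAD/g_CNY = 0.161888/0.15785 = 1.0255812.
The CNY side grows by 1 + 0.0751×1 = 1.075100.
So the CAD growth factor = 1.1026023.
(1.1026023 − 1)/T = 0.102602, i.e. 10.26%.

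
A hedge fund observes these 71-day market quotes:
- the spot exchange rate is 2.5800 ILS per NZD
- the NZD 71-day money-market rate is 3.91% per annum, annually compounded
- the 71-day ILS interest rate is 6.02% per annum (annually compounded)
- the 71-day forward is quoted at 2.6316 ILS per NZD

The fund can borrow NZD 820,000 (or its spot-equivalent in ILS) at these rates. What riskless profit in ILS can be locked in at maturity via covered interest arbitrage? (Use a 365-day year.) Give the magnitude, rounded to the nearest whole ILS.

ILS 34,278

T = 71/365 years.
Keep in NZD, deliver into the forward: 820,000·1.007488728·2.6316 = ILS 2,174,072.02.
Swap to ILS now, deposit: 820,000·2.5800·1.011436096 = ILS 2,139,794.20.
The quoted forward overvalues NZD, so borrow ILS, buy NZD at spot, deposit the NZD at 3.91%, and sell the proceeds forward at 2.6316.
The gap between the two covered legs is ILS 34,278.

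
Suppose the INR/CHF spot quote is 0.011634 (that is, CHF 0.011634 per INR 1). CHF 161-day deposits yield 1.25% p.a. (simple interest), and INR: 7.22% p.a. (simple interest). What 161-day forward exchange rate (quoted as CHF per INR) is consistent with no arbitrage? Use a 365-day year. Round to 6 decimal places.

0.011337

T = 161/365 years.
CHF growth factor: 1 + 0.0125×161/365 = 1.0055137.
Growth of 1 INR over T: 1 + 0.0722×161/365 = 1.0318471.
CIP: F = S · (grow CHF)/(grow INR) = 0.011634 × 1.0055137/1.0318471 = 0.01133709 CHF per INR.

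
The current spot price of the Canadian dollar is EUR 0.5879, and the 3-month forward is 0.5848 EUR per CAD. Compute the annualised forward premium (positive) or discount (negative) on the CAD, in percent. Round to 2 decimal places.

T = 3/12 years.
Period premium: (0.5848 − 0.5879)/0.5879 = -0.0052730.
Annualise by dividing by T: -0.0052730 / (3/12) = -0.021092 → -2.11%.

-2.11%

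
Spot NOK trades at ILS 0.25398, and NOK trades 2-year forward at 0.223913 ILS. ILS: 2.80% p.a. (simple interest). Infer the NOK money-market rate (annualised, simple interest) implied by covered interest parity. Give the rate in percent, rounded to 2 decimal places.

T = 2 years.
F/S = 0.223913/0.25398 = 0.8816167 = (growth of ILS) / (growth of NOK).
The ILS side grows by 1 + 0.0280×2 = 1.056000.
Hence g_NOK = 1.1977995.
r = (1.1977995 − 1)/2 = 0.098900 → 9.89%.

9.89%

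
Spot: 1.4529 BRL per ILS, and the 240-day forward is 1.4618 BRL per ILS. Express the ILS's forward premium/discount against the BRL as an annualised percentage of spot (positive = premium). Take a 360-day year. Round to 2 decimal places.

T = 240/360 years.
Period premium: (1.4618 − 1.4529)/1.4529 = 0.0061257.
Annualise by dividing by T: 0.0061257 / (240/360) = 0.009189 → 0.92%.

+0.92%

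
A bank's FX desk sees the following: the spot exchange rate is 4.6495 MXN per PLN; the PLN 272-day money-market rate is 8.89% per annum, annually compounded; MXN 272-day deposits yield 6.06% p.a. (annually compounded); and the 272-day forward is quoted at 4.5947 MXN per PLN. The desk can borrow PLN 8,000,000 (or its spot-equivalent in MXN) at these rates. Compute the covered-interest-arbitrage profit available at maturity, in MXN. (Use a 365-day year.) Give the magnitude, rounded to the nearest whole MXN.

T = 272/365 years.
Invest the PLN and cover forward: 8,000,000 × 1.0655250363 × 4.5947 = MXN 39,166,143.07.
Convert at spot and invest in MXN: 8,000,000 × 4.6495 × 1.0448193553 = MXN 38,863,100.74.
The quoted forward overvalues PLN, so borrow MXN, buy PLN at spot, deposit the PLN at 8.89%, and sell the proceeds forward at 4.5947.
The gap between the two covered legs is MXN 303,042.

MXN 303,042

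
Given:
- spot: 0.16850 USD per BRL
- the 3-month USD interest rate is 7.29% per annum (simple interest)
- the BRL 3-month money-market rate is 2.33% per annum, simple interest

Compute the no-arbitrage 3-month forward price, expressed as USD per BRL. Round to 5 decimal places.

T = 3/12 years.
USD growth factor: 1 + 0.0729×3/12 = 1.018225.
Growth of 1 BRL over T: 1 + 0.0233×3/12 = 1.005825.
So F = 0.1685 × 1.018225 / 1.005825 = 0.1705773 (USD/BRL).

0.17058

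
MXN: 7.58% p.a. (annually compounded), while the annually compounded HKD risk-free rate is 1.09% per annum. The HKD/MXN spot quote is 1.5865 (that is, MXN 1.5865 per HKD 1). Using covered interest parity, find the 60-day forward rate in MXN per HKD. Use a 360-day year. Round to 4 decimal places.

T = 60/360 years.
Growth of 1 MXN over T: (1 + 0.0758)^(60/360) = 1.0122519.
HKD accumulates by (1 + 0.0109)^(60/360) = 1.0018085.
So F = 1.5865 × 1.0122519 / 1.0018085 = 1.603039 (MXN/HKD).

1.6030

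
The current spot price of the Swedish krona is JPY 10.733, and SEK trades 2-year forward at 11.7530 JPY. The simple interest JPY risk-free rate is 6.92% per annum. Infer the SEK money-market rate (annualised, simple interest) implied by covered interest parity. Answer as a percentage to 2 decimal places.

1.98%

T = 2 years.
CIP gives F = S · g_JPY/g_SEK, so g_JPY/g_SEK = 11.753/10.733 = 1.0950340.
JPY growth factor: 1 + 0.0692×2 = 1.138400.
That pins the SEK growth at 1.0396024.
r = (1.0396024 − 1)/2 = 0.019801 → 1.98%.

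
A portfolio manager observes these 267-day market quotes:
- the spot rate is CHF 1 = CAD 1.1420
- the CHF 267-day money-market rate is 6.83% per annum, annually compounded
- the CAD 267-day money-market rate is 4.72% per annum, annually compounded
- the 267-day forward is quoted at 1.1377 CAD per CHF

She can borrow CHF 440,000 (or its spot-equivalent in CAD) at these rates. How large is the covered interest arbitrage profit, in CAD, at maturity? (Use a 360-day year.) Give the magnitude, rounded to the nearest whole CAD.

CAD 5,763

T = 267/360 years.
Invest the CHF and cover forward: 440,000 × 1.05022127 × 1.1377 = CAD 525,728.17.
Convert at spot and invest in CAD: 440,000 × 1.1420 × 1.03479736 = CAD 519,964.98.
The quoted forward overvalues CHF, so borrow CAD, buy CHF at spot, deposit the CHF at 6.83%, and sell the proceeds forward at 1.1377.
Profit = 525,728.17 − 519,964.98 = CAD 5,763.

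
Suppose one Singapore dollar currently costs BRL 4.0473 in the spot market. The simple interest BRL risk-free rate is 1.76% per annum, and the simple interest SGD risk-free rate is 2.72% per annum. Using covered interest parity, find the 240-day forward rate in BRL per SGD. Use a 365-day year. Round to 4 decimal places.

4.0222

T = 240/365 years.
BRL accumulates by 1 + 0.0176×240/365 = 1.0115726.
SGD accumulates by 1 + 0.0272×240/365 = 1.0178849.
CIP: F = S · (grow BRL)/(grow SGD) = 4.0473 × 1.0115726/1.0178849 = 4.022201 BRL per SGD.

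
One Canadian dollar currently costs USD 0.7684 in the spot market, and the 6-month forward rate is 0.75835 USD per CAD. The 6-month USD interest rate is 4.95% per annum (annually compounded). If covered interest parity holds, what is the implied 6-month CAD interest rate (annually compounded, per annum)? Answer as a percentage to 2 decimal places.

7.75%

T = 6/12 years.
By CIP, F/S equals the USD-to-CAD growth ratio: 0.75835/0.7684 = 0.9869209.
USD growth factor: (1 + 0.0495)^(6/12) = 1.0244511.
That pins the CAD growth at 1.0380276.
Annualise: 1.0380276^(12/6) − 1 = 0.077501 = 7.75%.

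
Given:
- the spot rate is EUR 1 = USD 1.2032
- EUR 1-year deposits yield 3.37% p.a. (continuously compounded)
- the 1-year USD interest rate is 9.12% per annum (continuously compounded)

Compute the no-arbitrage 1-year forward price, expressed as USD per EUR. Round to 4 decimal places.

T = 1 year.
Growth of 1 USD over T: e^(0.0912×1) = 1.0954881.
EUR accumulates by e^(0.0337×1) = 1.0342743.
So F = 1.2032 × 1.0954881 / 1.0342743 = 1.274412 (USD/EUR).

1.2744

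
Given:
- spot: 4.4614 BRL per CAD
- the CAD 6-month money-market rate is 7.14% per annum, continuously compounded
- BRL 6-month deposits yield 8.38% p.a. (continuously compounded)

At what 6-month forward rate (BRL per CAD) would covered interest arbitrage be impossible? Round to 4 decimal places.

T = 6/12 years.
BRL growth factor: e^(0.0838×6/12) = 1.0427902.
CAD growth factor: e^(0.0714×6/12) = 1.0363449.
CIP: F = S · (grow BRL)/(grow CAD) = 4.4614 × 1.0427902/1.0363449 = 4.489147 BRL per CAD.

4.4891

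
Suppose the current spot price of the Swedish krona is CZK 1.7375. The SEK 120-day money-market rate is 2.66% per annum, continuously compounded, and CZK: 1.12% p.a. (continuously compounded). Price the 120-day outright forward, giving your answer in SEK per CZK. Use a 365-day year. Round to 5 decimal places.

0.57846

T = 120/365 years.
CZK growth factor: e^(0.0112×120/365) = 1.003689.
SEK growth factor: e^(0.0266×120/365) = 1.0087836.
Forward (CZK per SEK) = 1.7375 × 1.003689 / 1.0087836 = 1.728725.
Invert for SEK per CZK: 1 / 1.728725 = 0.57846.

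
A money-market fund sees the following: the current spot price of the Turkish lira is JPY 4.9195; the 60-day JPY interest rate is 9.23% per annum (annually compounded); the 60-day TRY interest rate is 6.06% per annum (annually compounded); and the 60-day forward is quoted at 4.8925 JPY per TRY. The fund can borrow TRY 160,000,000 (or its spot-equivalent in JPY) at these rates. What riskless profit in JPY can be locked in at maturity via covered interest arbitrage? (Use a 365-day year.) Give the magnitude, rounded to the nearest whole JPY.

T = 60/365 years.
Keep in TRY, deliver into the forward: 160,000,000·1.00971839145·4.8925 = JPY 790,407,556.83.
Swap to JPY now, deposit: 160,000,000·4.9195·1.01461851606 = JPY 798,626,526.36.
The quoted forward undervalues TRY, so borrow TRY, convert to JPY at spot, deposit the JPY at 9.23%, and buy TRY forward at 4.8925 to cover the loan.
Profit = 798,626,526.36 − 790,407,556.83 = JPY 8,218,970.

JPY 8,218,970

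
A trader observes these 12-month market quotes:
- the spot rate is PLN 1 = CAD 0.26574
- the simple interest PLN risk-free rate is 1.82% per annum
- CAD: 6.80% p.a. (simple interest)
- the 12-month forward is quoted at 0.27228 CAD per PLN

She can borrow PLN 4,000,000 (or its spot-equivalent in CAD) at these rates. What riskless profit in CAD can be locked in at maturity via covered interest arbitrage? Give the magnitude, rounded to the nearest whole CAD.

CAD 26,299

T = 1 year.
Invest the PLN and cover forward: 4,000,000 × 1.018200 × 0.27228 = CAD 1,108,941.98.
Convert at spot and invest in CAD: 4,000,000 × 0.26574 × 1.068000 = CAD 1,135,241.28.
The quoted forward undervalues PLN, so borrow PLN, convert to CAD at spot, deposit the CAD at 6.80%, and buy PLN forward at 0.27228 to cover the loan.
Profit = 1,135,241.28 − 1,108,941.98 = CAD 26,299.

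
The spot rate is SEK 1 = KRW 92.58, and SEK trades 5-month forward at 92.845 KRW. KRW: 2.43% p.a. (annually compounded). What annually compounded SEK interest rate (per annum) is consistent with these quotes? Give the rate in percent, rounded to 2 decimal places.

T = 5/12 years.
CIP gives F = S · g_KRW/g_SEK, so g_KRW/g_SEK = 92.845/92.58 = 1.0028624.
The KRW side grows by (1 + 0.0243)^(5/12) = 1.0100541.
Hence g_SEK = 1.0071712.
Annualise: 1.0071712^(12/5) − 1 = 0.017297 = 1.73%.

1.73%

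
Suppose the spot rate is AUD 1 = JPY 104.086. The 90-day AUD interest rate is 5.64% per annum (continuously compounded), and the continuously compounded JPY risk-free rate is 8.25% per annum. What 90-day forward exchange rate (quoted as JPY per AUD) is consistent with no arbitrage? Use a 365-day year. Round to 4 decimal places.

104.7580

T = 90/365 years.
JPY accumulates by e^(0.0825×90/365) = 1.020550784.
Growth of 1 AUD over T: e^(0.0564×90/365) = 1.014003999.
Forward (JPY per AUD) = 104.086 × 1.020550784 / 1.014003999 = 104.758018.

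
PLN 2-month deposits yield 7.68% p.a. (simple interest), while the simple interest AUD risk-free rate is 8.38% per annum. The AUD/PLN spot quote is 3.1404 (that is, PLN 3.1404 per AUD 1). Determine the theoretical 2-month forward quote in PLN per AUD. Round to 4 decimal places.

3.1368

T = 2/12 years.
PLN accumulates by 1 + 0.0768×2/12 = 1.012800.
AUD growth factor: 1 + 0.0838×2/12 = 1.0139667.
Forward (PLN per AUD) = 3.1404 × 1.012800 / 1.0139667 = 3.136787.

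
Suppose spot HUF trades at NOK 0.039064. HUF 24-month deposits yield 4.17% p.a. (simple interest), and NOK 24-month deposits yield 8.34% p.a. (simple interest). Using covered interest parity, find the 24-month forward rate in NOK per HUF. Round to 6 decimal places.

T = 2 years.
NOK growth factor: 1 + 0.0834×2 = 1.166800.
Growth of 1 HUF over T: 1 + 0.0417×2 = 1.083400.
CIP: F = S · (grow NOK)/(grow HUF) = 0.039064 × 1.166800/1.083400 = 0.04207114 NOK per HUF.

0.042071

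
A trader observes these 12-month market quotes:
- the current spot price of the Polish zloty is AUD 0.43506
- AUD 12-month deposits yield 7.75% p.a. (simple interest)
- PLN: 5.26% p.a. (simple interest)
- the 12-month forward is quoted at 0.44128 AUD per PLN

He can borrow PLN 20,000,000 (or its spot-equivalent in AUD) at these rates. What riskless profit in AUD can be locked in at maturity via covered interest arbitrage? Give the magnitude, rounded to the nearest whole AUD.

AUD 85,716

T = 1 year.
Invest the PLN and cover forward: 20,000,000 × 1.052600 × 0.44128 = AUD 9,289,826.56.
Convert at spot and invest in AUD: 20,000,000 × 0.43506 × 1.077500 = AUD 9,375,543.00.
The quoted forward undervalues PLN, so borrow PLN, convert to AUD at spot, deposit the AUD at 7.75%, and buy PLN forward at 0.44128 to cover the loan.
The gap between the two covered legs is AUD 85,716.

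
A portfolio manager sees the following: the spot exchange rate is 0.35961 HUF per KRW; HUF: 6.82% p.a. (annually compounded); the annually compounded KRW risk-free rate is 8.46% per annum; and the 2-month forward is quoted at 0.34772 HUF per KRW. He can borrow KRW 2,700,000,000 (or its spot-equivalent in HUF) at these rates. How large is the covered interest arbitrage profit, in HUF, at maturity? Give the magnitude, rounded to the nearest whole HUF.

T = 2/12 years.
Invest the KRW and cover forward: 2,700,000,000 × 1.01362722486 × 0.34772 = HUF 951,637,838.30.
Convert at spot and invest in HUF: 2,700,000,000 × 0.35961 × 1.01105650783 = HUF 981,682,283.11.
The quoted forward undervalues KRW, so borrow KRW, convert to HUF at spot, deposit the HUF at 6.82%, and buy KRW forward at 0.34772 to cover the loan.
Profit = 981,682,283.11 − 951,637,838.30 = HUF 30,044,445.

HUF 30,044,445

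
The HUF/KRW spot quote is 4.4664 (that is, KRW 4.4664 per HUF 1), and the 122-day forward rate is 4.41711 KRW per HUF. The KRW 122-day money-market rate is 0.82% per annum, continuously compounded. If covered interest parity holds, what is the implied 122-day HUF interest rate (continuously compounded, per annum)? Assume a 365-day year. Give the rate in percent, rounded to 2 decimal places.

4.14%

T = 122/365 years.
F/S = 4.41711/4.4664 = 0.9889643 = (growth of KRW) / (growth of HUF).
KRW growth factor: e^(0.0082×122/365) = 1.0027446.
Hence g_HUF = 1.0139341.
r = ln(1.0139341)/(122/365) = 0.041400 → 4.14%.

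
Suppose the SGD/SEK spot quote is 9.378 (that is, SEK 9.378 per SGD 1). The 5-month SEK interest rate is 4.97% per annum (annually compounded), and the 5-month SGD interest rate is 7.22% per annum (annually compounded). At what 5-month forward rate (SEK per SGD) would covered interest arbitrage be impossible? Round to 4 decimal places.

T = 5/12 years.
Growth of 1 SEK over T: (1 + 0.0497)^(5/12) = 1.0204158.
Growth of 1 SGD over T: (1 + 0.0722)^(5/12) = 1.0294729.
So F = 9.378 × 1.0204158 / 1.0294729 = 9.295494 (SEK/SGD).

9.2955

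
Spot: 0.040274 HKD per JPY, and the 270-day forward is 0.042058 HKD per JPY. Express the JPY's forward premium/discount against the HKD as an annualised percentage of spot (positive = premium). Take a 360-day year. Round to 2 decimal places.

+5.91%

T = 270/360 years.
(F − S)/S = (0.042058 − 0.040274)/0.040274 = 0.0442966.
×(1/T) gives 5.91% p.a.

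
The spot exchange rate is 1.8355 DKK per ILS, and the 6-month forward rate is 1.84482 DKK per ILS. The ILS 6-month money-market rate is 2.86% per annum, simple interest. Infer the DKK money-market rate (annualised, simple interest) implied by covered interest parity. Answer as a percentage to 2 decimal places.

3.89%

T = 6/12 years.
CIP gives F = S · g_DKK/g_ILS, so g_DKK/g_ILS = 1.84482/1.8355 = 1.0050776.
ILS growth factor: 1 + 0.0286×6/12 = 1.014300.
Hence g_DKK = 1.0194502.
r = (1.0194502 − 1)/(6/12) = 0.038900 → 3.89%.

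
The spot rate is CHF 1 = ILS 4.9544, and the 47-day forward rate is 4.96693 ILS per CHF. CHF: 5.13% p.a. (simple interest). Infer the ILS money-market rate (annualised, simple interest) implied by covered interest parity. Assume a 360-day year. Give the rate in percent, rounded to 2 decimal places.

7.08%

T = 47/360 years.
By CIP, F/S equals the ILS-to-CHF growth ratio: 4.96693/4.9544 = 1.0025291.
The CHF side grows by 1 + 0.0513×47/360 = 1.0066975.
So the ILS growth factor = 1.0092435.
r = (1.0092435 − 1)/(47/360) = 0.070801 → 7.08%.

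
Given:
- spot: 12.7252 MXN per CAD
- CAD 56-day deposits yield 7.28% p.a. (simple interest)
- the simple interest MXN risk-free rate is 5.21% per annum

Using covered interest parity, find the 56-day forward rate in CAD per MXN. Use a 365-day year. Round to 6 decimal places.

T = 56/365 years.
MXN growth factor: 1 + 0.0521×56/365 = 1.0079934.
CAD growth factor: 1 + 0.0728×56/365 = 1.0111693.
CIP: F = S · (grow MXN)/(grow CAD) = 12.7252 × 1.0079934/1.0111693 = 12.68523 MXN per CAD.
Quoted the other way: 1/12.68523 = 0.078832 CAD per MXN.

0.078832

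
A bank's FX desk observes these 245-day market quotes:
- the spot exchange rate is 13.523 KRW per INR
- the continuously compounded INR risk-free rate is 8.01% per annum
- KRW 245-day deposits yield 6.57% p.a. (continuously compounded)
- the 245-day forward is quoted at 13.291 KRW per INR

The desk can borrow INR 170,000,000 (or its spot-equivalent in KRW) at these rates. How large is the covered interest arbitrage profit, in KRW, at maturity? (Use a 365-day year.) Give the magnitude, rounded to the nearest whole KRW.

T = 245/365 years.
Invest the INR and cover forward: 170,000,000 × 1.055237387457 × 13.291 = KRW 2,384,277,219.84.
Convert at spot and invest in KRW: 170,000,000 × 13.523 × 1.045086858349 = KRW 2,402,560,629.53.
The quoted forward undervalues INR, so borrow INR, convert to KRW at spot, deposit the KRW at 6.57%, and buy INR forward at 13.291 to cover the loan.
Arbitrage profit = |2,384,277,219.84 − 2,402,560,629.53| = KRW 18,283,410.

KRW 18,283,410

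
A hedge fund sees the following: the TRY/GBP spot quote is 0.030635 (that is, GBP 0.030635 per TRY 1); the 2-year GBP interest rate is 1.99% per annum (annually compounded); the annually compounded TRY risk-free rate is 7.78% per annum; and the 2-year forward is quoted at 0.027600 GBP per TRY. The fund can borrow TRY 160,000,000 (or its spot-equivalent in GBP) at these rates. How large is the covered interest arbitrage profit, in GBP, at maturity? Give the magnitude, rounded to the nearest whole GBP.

T = 2 years.
Route A — deposit TRY, sell forward: 160,000,000 × 1.16165284 × 0.027600 = GBP 5,129,858.94.
Route B — convert at spot, deposit GBP: 160,000,000 × 0.030635 × 1.04019601 = GBP 5,098,624.76.
The quoted forward overvalues TRY, so borrow GBP, buy TRY at spot, deposit the TRY at 7.78%, and sell the proceeds forward at 0.027600.
Profit = 5,129,858.94 − 5,098,624.76 = GBP 31,234.

GBP 31,234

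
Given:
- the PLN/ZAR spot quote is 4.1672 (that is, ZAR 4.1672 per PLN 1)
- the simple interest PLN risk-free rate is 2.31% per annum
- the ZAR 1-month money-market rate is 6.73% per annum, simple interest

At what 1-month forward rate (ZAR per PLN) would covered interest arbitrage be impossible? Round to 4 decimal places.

4.1825

T = 1/12 years.
ZAR growth factor: 1 + 0.0673×1/12 = 1.0056083.
Growth of 1 PLN over T: 1 + 0.0231×1/12 = 1.001925.
Forward (ZAR per PLN) = 4.1672 × 1.0056083 / 1.001925 = 4.182520.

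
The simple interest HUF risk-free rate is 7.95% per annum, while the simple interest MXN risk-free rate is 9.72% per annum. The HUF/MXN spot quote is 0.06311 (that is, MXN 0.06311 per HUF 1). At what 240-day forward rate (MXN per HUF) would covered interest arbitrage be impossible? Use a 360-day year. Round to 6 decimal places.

0.063817

T = 240/360 years.
Growth of 1 MXN over T: 1 + 0.0972×240/360 = 1.064800.
HUF growth factor: 1 + 0.0795×240/360 = 1.053000.
Forward (MXN per HUF) = 0.06311 × 1.064800 / 1.053000 = 0.06381722.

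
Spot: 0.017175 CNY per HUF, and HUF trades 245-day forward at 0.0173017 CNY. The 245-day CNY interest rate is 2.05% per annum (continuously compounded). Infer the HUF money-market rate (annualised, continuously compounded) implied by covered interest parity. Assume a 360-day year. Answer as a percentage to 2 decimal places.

0.97%

T = 245/360 years.
CIP gives F = S · g_CNY/g_HUF, so g_CNY/g_HUF = 0.0173017/0.017175 = 1.0073770.
CNY growth factor: e^(0.0205×245/360) = 1.0140492.
That pins the HUF growth at 1.0066233.
Take logs: ln 1.0066233 / (245/360) = 0.009700, so 0.97%.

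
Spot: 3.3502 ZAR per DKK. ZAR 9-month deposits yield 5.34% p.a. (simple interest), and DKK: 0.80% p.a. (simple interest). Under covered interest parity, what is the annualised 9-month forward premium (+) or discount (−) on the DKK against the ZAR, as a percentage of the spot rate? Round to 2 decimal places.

+4.51%

T = 9/12 years.
No-arbitrage forward: 3.3502 × 1.040050 / 1.006000 = 3.4635939 ZAR/DKK.
(F − S)/S ÷ T = (3.4635939 − 3.3502)/3.3502/(9/12) = 0.045129 → 4.51%.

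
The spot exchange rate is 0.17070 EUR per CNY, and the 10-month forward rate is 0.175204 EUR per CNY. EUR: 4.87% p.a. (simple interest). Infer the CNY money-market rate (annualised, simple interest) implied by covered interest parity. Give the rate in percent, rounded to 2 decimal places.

T = 10/12 years.
CIP gives F = S · g_EUR/g_CNY, so g_EUR/g_CNY = 0.175204/0.1707 = 1.0263855.
EUR growth factor: 1 + 0.0487×10/12 = 1.0405833.
So the CNY growth factor = 1.0138328.
(1.0138328 − 1)/T = 0.016599, i.e. 1.66%.

1.66%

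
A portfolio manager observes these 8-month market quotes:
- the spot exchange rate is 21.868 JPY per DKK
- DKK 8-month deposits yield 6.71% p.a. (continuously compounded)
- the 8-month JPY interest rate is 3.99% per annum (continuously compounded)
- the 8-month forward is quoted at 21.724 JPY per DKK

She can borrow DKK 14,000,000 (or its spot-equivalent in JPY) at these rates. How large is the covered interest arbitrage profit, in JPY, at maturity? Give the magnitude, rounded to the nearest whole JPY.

T = 8/12 years.
Route A — deposit DKK, sell forward: 14,000,000 × 1.04574895633 × 21.724 = JPY 318,049,904.58.
Route B — convert at spot, deposit JPY: 14,000,000 × 21.868 × 1.02695693782 = JPY 314,404,920.43.
The quoted forward overvalues DKK, so borrow JPY, buy DKK at spot, deposit the DKK at 6.71%, and sell the proceeds forward at 21.724.
Arbitrage profit = |318,049,904.58 − 314,404,920.43| = JPY 3,644,984.

JPY 3,644,984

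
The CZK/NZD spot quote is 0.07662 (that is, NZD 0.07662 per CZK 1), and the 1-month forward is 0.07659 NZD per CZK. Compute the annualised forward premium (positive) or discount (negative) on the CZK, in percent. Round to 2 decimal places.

T = 1/12 years.
Period premium: (0.07659 − 0.07662)/0.07662 = -0.0003915.
Per annum: -0.0003915 / (1/12) = -0.004698 = -0.47%.

-0.47%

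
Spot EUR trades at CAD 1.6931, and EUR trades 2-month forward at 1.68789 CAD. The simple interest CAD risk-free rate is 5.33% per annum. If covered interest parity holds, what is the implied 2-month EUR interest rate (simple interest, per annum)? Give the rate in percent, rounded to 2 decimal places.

T = 2/12 years.
CIP gives F = S · g_CAD/g_EUR, so g_CAD/g_EUR = 1.68789/1.6931 = 0.9969228.
CAD growth factor: 1 + 0.0533×2/12 = 1.0088833.
Hence g_EUR = 1.0119974.
r = (1.0119974 − 1)/(2/12) = 0.071984 → 7.20%.

7.20%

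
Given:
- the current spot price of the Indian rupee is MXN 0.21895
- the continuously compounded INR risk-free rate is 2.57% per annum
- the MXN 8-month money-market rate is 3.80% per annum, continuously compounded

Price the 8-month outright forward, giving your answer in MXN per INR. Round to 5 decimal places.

0.22075

T = 8/12 years.
MXN accumulates by e^(0.0380×8/12) = 1.0256569.
Growth of 1 INR over T: e^(0.0257×8/12) = 1.017281.
Forward (MXN per INR) = 0.21895 × 1.0256569 / 1.017281 = 0.2207527.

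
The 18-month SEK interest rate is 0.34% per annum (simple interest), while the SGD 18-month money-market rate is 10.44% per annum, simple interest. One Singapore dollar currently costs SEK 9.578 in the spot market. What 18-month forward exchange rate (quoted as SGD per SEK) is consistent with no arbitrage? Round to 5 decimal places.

T = 18/12 years.
SEK accumulates by 1 + 0.0034×18/12 = 1.005100.
SGD accumulates by 1 + 0.1044×18/12 = 1.156600.
CIP: F = S · (grow SEK)/(grow SGD) = 9.578 × 1.005100/1.156600 = 8.323403 SEK per SGD.
Invert for SGD per SEK: 1 / 8.323403 = 0.12014.

0.12014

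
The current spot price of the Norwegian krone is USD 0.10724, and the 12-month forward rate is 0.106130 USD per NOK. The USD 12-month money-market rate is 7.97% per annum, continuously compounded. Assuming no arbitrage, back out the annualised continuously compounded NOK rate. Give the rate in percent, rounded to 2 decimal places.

T = 1 year.
CIP gives F = S · g_USD/g_NOK, so g_USD/g_NOK = 0.10613/0.10724 = 0.9896494.
The USD side grows by e^(0.0797×1) = 1.0829621.
So the NOK growth factor = 1.0942886.
r = ln(1.0942886)/1 = 0.090104 → 9.01%.

9.01%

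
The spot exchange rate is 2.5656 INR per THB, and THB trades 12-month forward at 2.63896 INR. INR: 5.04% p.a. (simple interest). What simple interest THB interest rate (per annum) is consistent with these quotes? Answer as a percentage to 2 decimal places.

T = 1 year.
F/S = 2.63896/2.5656 = 1.0285937 = (growth of INR) / (growth of THB).
The INR side grows by 1 + 0.0504×1 = 1.050400.
Hence g_THB = 1.0212001.
r = (1.0212001 − 1)/1 = 0.021200 → 2.12%.

2.12%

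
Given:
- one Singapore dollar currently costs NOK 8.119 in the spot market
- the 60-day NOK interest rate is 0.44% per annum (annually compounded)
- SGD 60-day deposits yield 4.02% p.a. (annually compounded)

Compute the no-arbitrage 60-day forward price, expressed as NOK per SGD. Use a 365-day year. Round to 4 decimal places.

T = 60/365 years.
NOK accumulates by (1 + 0.0044)^(60/365) = 1.000722.
SGD growth factor: (1 + 0.0402)^(60/365) = 1.0064999.
So F = 8.119 × 1.000722 / 1.0064999 = 8.072392 (NOK/SGD).

8.0724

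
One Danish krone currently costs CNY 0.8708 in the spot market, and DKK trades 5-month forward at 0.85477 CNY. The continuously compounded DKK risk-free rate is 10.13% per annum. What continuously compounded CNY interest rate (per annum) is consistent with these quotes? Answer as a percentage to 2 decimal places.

T = 5/12 years.
CIP gives F = S · g_CNY/g_DKK, so g_CNY/g_DKK = 0.85477/0.8708 = 0.9815916.
DKK growth factor: e^(0.1013×5/12) = 1.0431118.
So the CNY growth factor = 1.0239098.
r = ln(1.0239098)/(5/12) = 0.056708 → 5.67%.

5.67%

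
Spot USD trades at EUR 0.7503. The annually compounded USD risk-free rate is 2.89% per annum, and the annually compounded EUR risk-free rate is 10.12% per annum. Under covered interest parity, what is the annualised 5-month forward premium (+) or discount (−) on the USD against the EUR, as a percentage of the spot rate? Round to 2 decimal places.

T = 5/12 years.
No-arbitrage forward: 0.7503 × 1.0409845 / 1.0119417 = 0.7718337 EUR/USD.
Annualised premium = (F − S)/S × (1/T) = (0.7718337 − 0.7503)/0.7503 ÷ (5/12) = 6.89%.

+6.89%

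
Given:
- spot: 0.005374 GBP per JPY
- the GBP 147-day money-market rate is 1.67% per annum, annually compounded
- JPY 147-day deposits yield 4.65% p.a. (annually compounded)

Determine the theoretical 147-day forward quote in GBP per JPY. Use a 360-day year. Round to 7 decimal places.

T = 147/360 years.
GBP growth factor: (1 + 0.0167)^(147/360) = 1.0067858.
JPY accumulates by (1 + 0.0465)^(147/360) = 1.0187326.
CIP: F = S · (grow GBP)/(grow JPY) = 0.005374 × 1.0067858/1.0187326 = 0.005310978 GBP per JPY.

0.0053110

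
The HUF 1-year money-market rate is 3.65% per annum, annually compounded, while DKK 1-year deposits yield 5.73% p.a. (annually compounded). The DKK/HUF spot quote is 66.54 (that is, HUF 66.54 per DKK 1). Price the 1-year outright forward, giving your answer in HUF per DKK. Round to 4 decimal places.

65.2310

T = 1 year.
HUF growth factor: (1 + 0.0365)^1 = 1.036500.
Growth of 1 DKK over T: (1 + 0.0573)^1 = 1.057300.
CIP: F = S · (grow HUF)/(grow DKK) = 66.54 × 1.036500/1.057300 = 65.230975 HUF per DKK.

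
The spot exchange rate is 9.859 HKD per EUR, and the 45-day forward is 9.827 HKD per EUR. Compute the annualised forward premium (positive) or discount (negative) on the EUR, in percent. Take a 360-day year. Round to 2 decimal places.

T = 45/360 years.
(F − S)/S = (9.827 − 9.859)/9.859 = -0.0032458.
Per annum: -0.0032458 / (45/360) = -0.025966 = -2.60%.

-2.60%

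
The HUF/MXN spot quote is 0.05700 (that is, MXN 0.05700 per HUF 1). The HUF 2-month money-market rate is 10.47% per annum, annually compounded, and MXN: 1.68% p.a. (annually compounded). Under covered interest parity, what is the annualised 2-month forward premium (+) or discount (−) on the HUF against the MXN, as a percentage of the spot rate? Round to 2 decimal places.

-8.23%

T = 2/12 years.
F = S · g_MXN/g_HUF = 0.057 × 1.0027806/1.0167341 = 0.05621774.
Annualised premium = (F − S)/S × (1/T) = (0.05621774 − 0.057)/0.057 ÷ (2/12) = -8.23%.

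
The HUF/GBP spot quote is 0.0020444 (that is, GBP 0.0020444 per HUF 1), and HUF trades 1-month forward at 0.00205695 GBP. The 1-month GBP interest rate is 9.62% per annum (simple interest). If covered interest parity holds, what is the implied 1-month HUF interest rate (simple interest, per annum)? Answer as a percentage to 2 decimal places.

T = 1/12 years.
F/S = 0.00205695/0.0020444 = 1.0061387 = (growth of GBP) / (growth of HUF).
The GBP side grows by 1 + 0.0962×1/12 = 1.0080167.
That pins the HUF growth at 1.0018665.
r = (1.0018665 − 1)/(1/12) = 0.022398 → 2.24%.

2.24%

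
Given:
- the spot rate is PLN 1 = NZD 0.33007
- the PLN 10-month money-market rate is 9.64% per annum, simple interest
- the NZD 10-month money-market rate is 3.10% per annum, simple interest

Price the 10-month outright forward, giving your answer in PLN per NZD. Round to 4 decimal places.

T = 10/12 years.
NZD growth factor: 1 + 0.0310×10/12 = 1.0258333.
Growth of 1 PLN over T: 1 + 0.0964×10/12 = 1.0803333.
Forward (NZD per PLN) = 0.33007 × 1.0258333 / 1.0803333 = 0.3134188.
Quoted the other way: 1/0.3134188 = 3.1906 PLN per NZD.

3.1906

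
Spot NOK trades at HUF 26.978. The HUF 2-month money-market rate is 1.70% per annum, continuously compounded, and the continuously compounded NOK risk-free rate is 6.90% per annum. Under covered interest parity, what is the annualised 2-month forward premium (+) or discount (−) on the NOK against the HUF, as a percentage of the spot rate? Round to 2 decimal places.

T = 2/12 years.
CIP forward (HUF per NOK) = 26.978 × 1.0028374/1.0115664 = 26.745202.
Annualised premium = (F − S)/S × (1/T) = (26.745202 − 26.978)/26.978 ÷ (2/12) = -5.18%.

-5.18%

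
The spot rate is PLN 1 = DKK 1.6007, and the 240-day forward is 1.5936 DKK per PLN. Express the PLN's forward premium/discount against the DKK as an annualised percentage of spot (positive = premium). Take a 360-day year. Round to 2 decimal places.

T = 240/360 years.
PLN trades forward at -0.44356% vs spot over the period.
Annualise by dividing by T: -0.0044356 / (240/360) = -0.006653 → -0.67%.

-0.67%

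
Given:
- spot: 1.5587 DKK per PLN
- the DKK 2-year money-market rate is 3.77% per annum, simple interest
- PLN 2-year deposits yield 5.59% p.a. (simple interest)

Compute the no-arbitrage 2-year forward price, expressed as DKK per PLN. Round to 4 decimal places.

1.5077

T = 2 years.
Growth of 1 DKK over T: 1 + 0.0377×2 = 1.075400.
Growth of 1 PLN over T: 1 + 0.0559×2 = 1.111800.
Forward (DKK per PLN) = 1.5587 × 1.075400 / 1.111800 = 1.507669.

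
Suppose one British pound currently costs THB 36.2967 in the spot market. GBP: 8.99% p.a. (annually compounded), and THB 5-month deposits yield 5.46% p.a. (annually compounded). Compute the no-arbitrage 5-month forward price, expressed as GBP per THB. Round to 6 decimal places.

0.027931

T = 5/12 years.
Growth of 1 THB over T: (1 + 0.0546)^(5/12) = 1.0223978.
GBP growth factor: (1 + 0.0899)^(5/12) = 1.0365202.
So F = 36.2967 × 1.0223978 / 1.0365202 = 35.80216 (THB/GBP).
Quoted the other way: 1/35.80216 = 0.027931 GBP per THB.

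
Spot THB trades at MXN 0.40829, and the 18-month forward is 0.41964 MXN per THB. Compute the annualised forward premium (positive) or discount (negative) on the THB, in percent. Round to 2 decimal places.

+1.85%

T = 18/12 years.
(F − S)/S = (0.41964 − 0.40829)/0.40829 = 0.0277989.
Annualise by dividing by T: 0.0277989 / (18/12) = 0.018533 → 1.85%.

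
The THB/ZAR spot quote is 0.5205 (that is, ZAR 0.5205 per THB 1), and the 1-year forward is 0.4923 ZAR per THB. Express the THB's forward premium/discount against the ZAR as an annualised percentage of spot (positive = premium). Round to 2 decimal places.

T = 1 year.
(F − S)/S = (0.4923 − 0.5205)/0.5205 = -0.0541787.
×(1/T) gives -5.42% p.a.

-5.42%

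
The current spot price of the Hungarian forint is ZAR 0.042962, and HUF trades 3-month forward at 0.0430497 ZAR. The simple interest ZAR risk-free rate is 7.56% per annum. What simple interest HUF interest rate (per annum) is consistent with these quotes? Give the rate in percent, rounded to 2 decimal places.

T = 3/12 years.
CIP gives F = S · g_ZAR/g_HUF, so g_ZAR/g_HUF = 0.0430497/0.042962 = 1.0020413.
The ZAR side grows by 1 + 0.0756×3/12 = 1.018900.
That pins the HUF growth at 1.0168244.
(1.0168244 − 1)/T = 0.067298, i.e. 6.73%.

6.73%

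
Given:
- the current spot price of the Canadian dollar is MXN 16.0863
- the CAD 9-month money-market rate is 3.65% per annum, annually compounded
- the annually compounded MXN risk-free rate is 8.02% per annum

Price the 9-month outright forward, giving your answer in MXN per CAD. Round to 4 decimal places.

T = 9/12 years.
MXN growth factor: (1 + 0.0802)^(9/12) = 1.05956628.
CAD accumulates by (1 + 0.0365)^(9/12) = 1.02725196.
Forward (MXN per CAD) = 16.0863 × 1.05956628 / 1.02725196 = 16.592328.

16.5923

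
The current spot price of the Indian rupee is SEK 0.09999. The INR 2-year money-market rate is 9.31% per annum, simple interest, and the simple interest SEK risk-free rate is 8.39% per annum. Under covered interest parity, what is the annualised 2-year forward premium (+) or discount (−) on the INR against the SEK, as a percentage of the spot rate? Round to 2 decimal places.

T = 2 years.
No-arbitrage forward: 0.09999 × 1.167800 / 1.186200 = 0.09843898 SEK/INR.
(F − S)/S ÷ T = (0.09843898 − 0.09999)/0.09999/2 = -0.007756 → -0.78%.

-0.78%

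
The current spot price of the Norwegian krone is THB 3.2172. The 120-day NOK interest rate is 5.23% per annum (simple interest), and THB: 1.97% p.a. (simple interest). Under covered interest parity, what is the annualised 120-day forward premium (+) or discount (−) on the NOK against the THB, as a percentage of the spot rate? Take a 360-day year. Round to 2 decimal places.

T = 120/360 years.
CIP forward (THB per NOK) = 3.2172 × 1.0065667/1.0174333 = 3.1828390.
(F − S)/S ÷ T = (3.1828390 − 3.2172)/3.2172/(120/360) = -0.032041 → -3.20%.

-3.20%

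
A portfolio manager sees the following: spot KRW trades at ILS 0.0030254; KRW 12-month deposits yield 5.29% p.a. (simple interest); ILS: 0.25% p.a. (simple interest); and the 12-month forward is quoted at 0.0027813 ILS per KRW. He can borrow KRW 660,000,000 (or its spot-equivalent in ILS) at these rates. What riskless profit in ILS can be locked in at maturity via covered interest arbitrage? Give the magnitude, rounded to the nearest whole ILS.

ILS 68,992

T = 1 year.
Keep in KRW, deliver into the forward: 660,000,000·1.052900·0.0027813 = ILS 1,932,764.31.
Swap to ILS now, deposit: 660,000,000·0.0030254·1.002500 = ILS 2,001,755.91.
The quoted forward undervalues KRW, so borrow KRW, convert to ILS at spot, deposit the ILS at 0.25%, and buy KRW forward at 0.0027813 to cover the loan.
The gap between the two covered legs is ILS 68,992.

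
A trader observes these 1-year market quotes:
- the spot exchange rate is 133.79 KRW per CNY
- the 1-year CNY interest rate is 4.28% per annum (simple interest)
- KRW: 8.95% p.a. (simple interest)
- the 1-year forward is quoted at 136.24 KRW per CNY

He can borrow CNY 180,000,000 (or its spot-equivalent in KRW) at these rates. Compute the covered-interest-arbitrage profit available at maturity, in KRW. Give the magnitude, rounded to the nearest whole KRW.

KRW 664,763,940

T = 1 year.
Invest the CNY and cover forward: 180,000,000 × 1.042800 × 136.24 = KRW 25,572,792,960.00.
Convert at spot and invest in KRW: 180,000,000 × 133.79 × 1.089500 = KRW 26,237,556,900.00.
The quoted forward undervalues CNY, so borrow CNY, convert to KRW at spot, deposit the KRW at 8.95%, and buy CNY forward at 136.24 to cover the loan.
Profit = 26,237,556,900.00 − 25,572,792,960.00 = KRW 664,763,940.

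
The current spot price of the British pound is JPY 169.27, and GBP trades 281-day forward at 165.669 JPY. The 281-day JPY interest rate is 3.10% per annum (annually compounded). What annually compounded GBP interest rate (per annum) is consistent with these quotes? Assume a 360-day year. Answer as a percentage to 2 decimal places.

T = 281/360 years.
CIP gives F = S · g_JPY/g_GBP, so g_JPY/g_GBP = 165.669/169.27 = 0.9787263.
JPY growth factor: (1 + 0.0310)^(281/360) = 1.0241159.
Hence g_GBP = 1.0463762.
r = 1.0463762^(360/281) − 1 = 0.059797 → 5.98%.

5.98%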